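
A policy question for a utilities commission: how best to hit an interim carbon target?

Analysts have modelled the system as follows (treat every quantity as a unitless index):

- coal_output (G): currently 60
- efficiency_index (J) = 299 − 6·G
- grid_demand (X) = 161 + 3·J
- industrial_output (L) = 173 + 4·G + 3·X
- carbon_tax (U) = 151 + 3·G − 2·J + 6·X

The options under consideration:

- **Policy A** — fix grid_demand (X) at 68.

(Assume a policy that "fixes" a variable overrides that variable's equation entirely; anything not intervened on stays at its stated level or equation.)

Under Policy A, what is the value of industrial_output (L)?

Policy A (X := 68):
  G = 60
  J = 299 − 6·60 = -61
  X = 68
  L = 173 + 4·60 + 3·68 = 617

617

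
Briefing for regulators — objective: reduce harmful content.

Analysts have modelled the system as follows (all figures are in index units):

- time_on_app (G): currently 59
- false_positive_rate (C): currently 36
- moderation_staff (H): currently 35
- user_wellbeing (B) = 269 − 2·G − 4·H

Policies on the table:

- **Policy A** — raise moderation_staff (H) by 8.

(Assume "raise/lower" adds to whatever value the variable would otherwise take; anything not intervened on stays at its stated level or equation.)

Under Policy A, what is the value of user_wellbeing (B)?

Policy A (H + 8):
  G = 59
  H = 35 + 8 = 43
  B = 269 − 2·59 − 4·43 = -21

-21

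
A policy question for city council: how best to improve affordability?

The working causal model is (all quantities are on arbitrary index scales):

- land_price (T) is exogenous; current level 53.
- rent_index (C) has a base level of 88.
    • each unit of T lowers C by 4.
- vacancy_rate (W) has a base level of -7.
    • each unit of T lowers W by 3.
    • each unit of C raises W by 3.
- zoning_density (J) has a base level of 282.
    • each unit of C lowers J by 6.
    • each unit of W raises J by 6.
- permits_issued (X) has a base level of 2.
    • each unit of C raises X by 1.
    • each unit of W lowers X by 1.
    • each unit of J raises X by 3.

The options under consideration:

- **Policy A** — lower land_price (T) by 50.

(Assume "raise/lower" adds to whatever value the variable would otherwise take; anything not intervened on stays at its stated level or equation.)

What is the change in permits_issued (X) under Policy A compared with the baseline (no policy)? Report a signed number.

9350

Baseline:
  T = 53
  C = 88 − 4·53 = -124
  W = -7 − 3·53 + 3·(-124) = -538
  J = 282 − 6·(-124) + 6·(-538) = -2202
  X = 2 + (-124) − (-538) + 3·(-2202) = -6190
Policy A (T − 50):
  T = 53 − 50 = 3
  C = 88 − 4·3 = 76
  W = -7 − 3·3 + 3·76 = 212
  J = 282 − 6·76 + 6·212 = 1098
  X = 2 + 76 − 212 + 3·1098 = 3160
Change in X: 3160 − (-6190) = 9350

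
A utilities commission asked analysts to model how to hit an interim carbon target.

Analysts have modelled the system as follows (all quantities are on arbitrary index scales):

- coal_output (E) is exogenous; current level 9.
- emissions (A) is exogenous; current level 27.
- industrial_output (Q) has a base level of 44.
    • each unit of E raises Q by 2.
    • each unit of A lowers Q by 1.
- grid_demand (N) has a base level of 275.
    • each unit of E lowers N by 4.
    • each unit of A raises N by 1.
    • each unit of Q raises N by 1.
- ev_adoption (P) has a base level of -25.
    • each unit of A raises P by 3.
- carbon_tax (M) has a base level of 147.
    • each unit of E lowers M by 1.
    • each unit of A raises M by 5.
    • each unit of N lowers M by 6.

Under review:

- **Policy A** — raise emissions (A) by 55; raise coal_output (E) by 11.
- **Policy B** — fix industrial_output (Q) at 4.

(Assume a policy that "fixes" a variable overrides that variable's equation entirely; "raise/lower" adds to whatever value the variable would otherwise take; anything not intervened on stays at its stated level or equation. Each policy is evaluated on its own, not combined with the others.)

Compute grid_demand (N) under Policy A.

279

Policy A (A + 55, E + 11):
  E = 9 + 11 = 20
  A = 27 + 55 = 82
  Q = 44 + 2·20 − 82 = 2
  N = 275 − 4·20 + 82 + 2 = 279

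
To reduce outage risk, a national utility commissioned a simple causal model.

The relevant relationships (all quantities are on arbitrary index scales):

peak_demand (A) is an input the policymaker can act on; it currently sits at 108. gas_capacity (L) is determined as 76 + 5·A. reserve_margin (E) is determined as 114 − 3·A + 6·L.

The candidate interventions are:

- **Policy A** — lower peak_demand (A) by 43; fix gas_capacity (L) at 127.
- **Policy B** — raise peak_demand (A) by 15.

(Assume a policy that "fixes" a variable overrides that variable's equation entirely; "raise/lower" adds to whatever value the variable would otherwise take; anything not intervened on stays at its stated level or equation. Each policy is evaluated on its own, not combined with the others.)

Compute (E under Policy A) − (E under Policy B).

Policy A (A − 43, L := 127):
  A = 108 − 43 = 65
  L = 127
  E = 114 − 3·65 + 6·127 = 681
Policy B (A + 15):
  A = 108 + 15 = 123
  L = 76 + 5·123 = 691
  E = 114 − 3·123 + 6·691 = 3891
E: 681 − 3891 = -3210

-3210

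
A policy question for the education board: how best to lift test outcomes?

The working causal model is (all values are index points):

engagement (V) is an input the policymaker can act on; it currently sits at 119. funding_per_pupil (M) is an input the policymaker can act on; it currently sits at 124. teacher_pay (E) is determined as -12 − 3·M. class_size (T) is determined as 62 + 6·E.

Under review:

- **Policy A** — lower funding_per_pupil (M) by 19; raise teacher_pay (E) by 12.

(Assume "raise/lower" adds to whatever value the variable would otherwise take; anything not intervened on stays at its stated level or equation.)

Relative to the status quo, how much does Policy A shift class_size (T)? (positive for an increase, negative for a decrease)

414

Baseline:
  M = 124
  E = -12 − 3·124 = -384
  T = 62 + 6·(-384) = -2242
Policy A (M − 19, E + 12):
  M = 124 − 19 = 105
  E = -12 − 3·105 (+12 from intervention) = -315
  T = 62 + 6·(-315) = -1828
Change in T: -1828 − (-2242) = 414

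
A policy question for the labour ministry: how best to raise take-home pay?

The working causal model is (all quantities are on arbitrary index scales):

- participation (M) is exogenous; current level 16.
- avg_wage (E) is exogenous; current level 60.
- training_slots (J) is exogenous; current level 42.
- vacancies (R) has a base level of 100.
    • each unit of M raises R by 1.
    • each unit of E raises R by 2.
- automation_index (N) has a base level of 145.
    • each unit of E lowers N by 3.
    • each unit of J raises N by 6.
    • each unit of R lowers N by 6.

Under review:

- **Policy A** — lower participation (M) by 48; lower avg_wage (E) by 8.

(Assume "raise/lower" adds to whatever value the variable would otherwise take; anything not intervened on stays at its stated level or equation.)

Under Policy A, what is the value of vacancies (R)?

Policy A (M − 48, E − 8):
  M = 16 − 48 = -32
  E = 60 − 8 = 52
  R = 100 + (-32) + 2·52 = 172

172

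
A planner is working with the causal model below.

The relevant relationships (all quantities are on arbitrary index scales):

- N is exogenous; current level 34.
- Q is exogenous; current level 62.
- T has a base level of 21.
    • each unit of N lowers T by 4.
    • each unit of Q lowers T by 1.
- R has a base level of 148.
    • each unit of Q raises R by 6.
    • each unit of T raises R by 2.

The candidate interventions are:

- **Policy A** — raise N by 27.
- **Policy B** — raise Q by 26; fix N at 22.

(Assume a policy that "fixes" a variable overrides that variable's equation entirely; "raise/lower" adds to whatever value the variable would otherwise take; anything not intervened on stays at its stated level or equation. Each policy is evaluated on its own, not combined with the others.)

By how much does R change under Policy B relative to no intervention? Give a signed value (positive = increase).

Baseline:
  N = 34
  Q = 62
  T = 21 − 4·34 − 62 = -177
  R = 148 + 6·62 + 2·(-177) = 166
Policy B (Q + 26, N := 22):
  N = 22
  Q = 62 + 26 = 88
  T = 21 − 4·22 − 88 = -155
  R = 148 + 6·88 + 2·(-155) = 366
Change in R: 366 − 166 = 200

200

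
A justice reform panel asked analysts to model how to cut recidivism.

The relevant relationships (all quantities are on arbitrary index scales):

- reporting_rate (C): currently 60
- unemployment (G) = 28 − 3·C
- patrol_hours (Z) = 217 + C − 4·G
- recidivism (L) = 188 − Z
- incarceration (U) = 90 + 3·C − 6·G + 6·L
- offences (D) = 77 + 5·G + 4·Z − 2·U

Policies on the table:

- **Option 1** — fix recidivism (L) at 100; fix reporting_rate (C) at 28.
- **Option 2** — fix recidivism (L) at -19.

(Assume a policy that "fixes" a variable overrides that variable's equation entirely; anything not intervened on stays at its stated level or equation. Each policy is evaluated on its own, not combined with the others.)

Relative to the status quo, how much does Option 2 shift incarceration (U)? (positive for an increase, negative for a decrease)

Baseline:
  C = 60
  G = 28 − 3·60 = -152
  Z = 217 + 60 − 4·(-152) = 885
  L = 188 − 885 = -697
  U = 90 + 3·60 − 6·(-152) + 6·(-697) = -3000
Option 2 (L := -19):
  C = 60
  G = 28 − 3·60 = -152
  Z = 217 + 60 − 4·(-152) = 885
  L = -19
  U = 90 + 3·60 − 6·(-152) + 6·(-19) = 1068
Change in U: 1068 − (-3000) = 4068

4068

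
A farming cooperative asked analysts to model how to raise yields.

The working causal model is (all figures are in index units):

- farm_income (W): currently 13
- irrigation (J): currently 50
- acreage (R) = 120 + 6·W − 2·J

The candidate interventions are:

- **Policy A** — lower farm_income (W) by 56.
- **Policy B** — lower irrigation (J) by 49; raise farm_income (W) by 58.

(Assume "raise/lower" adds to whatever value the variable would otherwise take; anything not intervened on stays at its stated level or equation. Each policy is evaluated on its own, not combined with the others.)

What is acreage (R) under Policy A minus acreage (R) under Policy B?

Policy A (W − 56):
  W = 13 − 56 = -43
  J = 50
  R = 120 + 6·(-43) − 2·50 = -238
Policy B (J − 49, W + 58):
  W = 13 + 58 = 71
  J = 50 − 49 = 1
  R = 120 + 6·71 − 2·1 = 544
R: -238 − 544 = -782

-782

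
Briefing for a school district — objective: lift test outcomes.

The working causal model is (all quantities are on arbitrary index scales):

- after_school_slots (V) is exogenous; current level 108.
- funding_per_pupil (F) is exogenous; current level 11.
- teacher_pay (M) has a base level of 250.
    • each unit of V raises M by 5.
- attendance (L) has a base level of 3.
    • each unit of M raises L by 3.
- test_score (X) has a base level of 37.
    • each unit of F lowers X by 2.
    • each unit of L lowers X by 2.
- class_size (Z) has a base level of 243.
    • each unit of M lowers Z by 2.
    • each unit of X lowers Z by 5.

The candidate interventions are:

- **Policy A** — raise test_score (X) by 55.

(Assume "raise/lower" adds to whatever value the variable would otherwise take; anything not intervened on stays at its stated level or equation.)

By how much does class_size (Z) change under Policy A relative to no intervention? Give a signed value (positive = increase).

Baseline:
  V = 108
  F = 11
  M = 250 + 5·108 = 790
  L = 3 + 3·790 = 2373
  X = 37 − 2·11 − 2·2373 = -4731
  Z = 243 − 2·790 − 5·(-4731) = 22318
Policy A (X + 55):
  V = 108
  F = 11
  M = 250 + 5·108 = 790
  L = 3 + 3·790 = 2373
  X = 37 − 2·11 − 2·2373 (+55 from intervention) = -4676
  Z = 243 − 2·790 − 5·(-4676) = 22043
Change in Z: 22043 − 22318 = -275

-275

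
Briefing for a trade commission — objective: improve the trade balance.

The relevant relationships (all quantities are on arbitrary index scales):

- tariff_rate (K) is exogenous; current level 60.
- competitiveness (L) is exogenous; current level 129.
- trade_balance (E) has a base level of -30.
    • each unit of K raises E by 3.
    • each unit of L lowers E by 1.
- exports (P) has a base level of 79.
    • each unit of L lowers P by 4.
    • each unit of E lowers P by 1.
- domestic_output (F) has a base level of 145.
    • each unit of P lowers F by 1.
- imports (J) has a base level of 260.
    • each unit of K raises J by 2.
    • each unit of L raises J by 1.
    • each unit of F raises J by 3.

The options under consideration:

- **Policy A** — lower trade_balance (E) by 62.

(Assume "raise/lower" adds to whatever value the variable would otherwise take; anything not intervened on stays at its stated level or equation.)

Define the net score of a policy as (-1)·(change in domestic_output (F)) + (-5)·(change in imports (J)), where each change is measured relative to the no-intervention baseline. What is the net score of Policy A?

Baseline:
  K = 60
  L = 129
  E = -30 + 3·60 − 129 = 21
  P = 79 − 4·129 − 21 = -458
  F = 145 − (-458) = 603
  J = 260 + 2·60 + 129 + 3·603 = 2318
Policy A (E − 62):
  K = 60
  L = 129
  E = -30 + 3·60 − 129 (−62 from intervention) = -41
  P = 79 − 4·129 − (-41) = -396
  F = 145 − (-396) = 541
  J = 260 + 2·60 + 129 + 3·541 = 2132
ΔF = 541 − 603 = -62; ΔJ = 2132 − 2318 = -186
Score = (-1)·(-62) + (-5)·(-186) = 992

992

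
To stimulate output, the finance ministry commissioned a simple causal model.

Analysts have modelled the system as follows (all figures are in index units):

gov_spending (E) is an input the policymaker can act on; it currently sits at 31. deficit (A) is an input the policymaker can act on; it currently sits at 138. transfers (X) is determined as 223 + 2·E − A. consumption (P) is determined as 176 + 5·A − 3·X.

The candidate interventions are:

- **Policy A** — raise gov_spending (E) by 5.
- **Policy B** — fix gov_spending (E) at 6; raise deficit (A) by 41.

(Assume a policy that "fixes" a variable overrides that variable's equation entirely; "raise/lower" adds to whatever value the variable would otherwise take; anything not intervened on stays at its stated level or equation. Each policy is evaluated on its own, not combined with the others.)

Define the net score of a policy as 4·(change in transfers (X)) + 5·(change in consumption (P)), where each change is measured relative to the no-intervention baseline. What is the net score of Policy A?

-110

Baseline:
  E = 31
  A = 138
  X = 223 + 2·31 − 138 = 147
  P = 176 + 5·138 − 3·147 = 425
Policy A (E + 5):
  E = 31 + 5 = 36
  A = 138
  X = 223 + 2·36 − 138 = 157
  P = 176 + 5·138 − 3·157 = 395
ΔX = 157 − 147 = 10; ΔP = 395 − 425 = -30
Score = 4·10 + 5·(-30) = -110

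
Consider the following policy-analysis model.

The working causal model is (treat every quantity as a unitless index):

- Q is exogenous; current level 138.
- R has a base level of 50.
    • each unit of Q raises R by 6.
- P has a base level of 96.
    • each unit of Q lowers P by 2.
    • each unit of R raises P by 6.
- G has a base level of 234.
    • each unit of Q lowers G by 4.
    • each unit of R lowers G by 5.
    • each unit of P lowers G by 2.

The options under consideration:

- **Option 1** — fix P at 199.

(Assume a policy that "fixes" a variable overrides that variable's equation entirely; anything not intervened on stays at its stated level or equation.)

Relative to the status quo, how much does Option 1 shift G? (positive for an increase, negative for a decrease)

Baseline:
  Q = 138
  R = 50 + 6·138 = 878
  P = 96 − 2·138 + 6·878 = 5088
  G = 234 − 4·138 − 5·878 − 2·5088 = -14884
Option 1 (P := 199):
  Q = 138
  R = 50 + 6·138 = 878
  P = 199
  G = 234 − 4·138 − 5·878 − 2·199 = -5106
Change in G: -5106 − (-14884) = 9778

9778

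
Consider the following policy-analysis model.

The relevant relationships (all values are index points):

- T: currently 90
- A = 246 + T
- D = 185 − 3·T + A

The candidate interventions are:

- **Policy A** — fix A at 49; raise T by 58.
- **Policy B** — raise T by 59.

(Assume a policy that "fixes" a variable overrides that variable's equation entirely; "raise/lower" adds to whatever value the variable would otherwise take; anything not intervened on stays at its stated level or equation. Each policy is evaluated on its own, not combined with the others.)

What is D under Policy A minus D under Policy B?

-343

Policy A (A := 49, T + 58):
  T = 90 + 58 = 148
  A = 49
  D = 185 − 3·148 + 49 = -210
Policy B (T + 59):
  T = 90 + 59 = 149
  A = 246 + 149 = 395
  D = 185 − 3·149 + 395 = 133
D: -210 − 133 = -343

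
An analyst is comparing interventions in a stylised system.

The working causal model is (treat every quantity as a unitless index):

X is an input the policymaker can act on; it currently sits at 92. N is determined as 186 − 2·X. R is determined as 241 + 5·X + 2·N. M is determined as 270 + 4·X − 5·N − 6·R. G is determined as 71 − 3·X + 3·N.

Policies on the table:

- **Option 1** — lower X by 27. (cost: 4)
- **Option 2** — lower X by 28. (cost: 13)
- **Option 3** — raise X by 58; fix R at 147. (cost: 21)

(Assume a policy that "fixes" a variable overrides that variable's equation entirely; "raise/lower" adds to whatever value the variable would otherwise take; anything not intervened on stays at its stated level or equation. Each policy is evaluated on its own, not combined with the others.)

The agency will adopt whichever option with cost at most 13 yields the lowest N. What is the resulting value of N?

56

Option 1 (X − 27):
  X = 92 − 27 = 65
  N = 186 − 2·65 = 56
Option 2 (X − 28):
  X = 92 − 28 = 64
  N = 186 − 2·64 = 58
Comparing — Option 1: N=56, Option 2: N=58. Lowest is 56 (Option 1).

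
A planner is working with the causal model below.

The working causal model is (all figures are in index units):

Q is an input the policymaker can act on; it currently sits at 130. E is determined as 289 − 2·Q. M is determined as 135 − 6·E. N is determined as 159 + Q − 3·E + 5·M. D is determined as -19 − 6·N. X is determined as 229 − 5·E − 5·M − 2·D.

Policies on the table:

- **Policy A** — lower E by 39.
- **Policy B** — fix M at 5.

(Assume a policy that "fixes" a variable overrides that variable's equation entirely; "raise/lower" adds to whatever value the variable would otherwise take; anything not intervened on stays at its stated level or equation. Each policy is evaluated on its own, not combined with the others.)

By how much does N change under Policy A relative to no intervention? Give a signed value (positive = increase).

Baseline:
  Q = 130
  E = 289 − 2·130 = 29
  M = 135 − 6·29 = -39
  N = 159 + 130 − 3·29 + 5·(-39) = 7
Policy A (E − 39):
  Q = 130
  E = 289 − 2·130 (−39 from intervention) = -10
  M = 135 − 6·(-10) = 195
  N = 159 + 130 − 3·(-10) + 5·195 = 1294
Change in N: 1294 − 7 = 1287

1287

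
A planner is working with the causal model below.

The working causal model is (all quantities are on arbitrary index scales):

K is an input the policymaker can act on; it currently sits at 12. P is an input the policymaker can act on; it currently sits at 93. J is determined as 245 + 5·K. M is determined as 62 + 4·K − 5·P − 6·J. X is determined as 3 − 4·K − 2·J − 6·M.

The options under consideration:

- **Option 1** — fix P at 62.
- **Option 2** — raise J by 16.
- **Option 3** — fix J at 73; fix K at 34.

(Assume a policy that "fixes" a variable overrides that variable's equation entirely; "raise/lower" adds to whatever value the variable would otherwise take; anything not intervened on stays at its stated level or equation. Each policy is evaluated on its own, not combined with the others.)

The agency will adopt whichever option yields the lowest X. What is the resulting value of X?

3951

Option 1 (P := 62):
  K = 12
  P = 62
  J = 245 + 5·12 = 305
  M = 62 + 4·12 − 5·62 − 6·305 = -2030
  X = 3 − 4·12 − 2·305 − 6·(-2030) = 11525
Option 2 (J + 16):
  K = 12
  P = 93
  J = 245 + 5·12 (+16 from intervention) = 321
  M = 62 + 4·12 − 5·93 − 6·321 = -2281
  X = 3 − 4·12 − 2·321 − 6·(-2281) = 12999
Option 3 (J := 73, K := 34):
  K = 34
  P = 93
  J = 73
  M = 62 + 4·34 − 5·93 − 6·73 = -705
  X = 3 − 4·34 − 2·73 − 6·(-705) = 3951
Comparing — Option 1: X=11525, Option 2: X=12999, Option 3: X=3951. Lowest is 3951 (Option 3).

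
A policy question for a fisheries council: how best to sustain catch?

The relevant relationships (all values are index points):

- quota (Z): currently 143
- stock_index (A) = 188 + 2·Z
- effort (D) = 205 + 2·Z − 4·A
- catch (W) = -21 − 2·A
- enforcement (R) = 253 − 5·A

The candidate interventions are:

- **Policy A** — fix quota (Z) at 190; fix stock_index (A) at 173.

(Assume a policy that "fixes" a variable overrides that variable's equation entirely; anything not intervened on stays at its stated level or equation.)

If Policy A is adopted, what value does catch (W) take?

Policy A (Z := 190, A := 173):
  Z = 190
  A = 173
  W = -21 − 2·173 = -367

-367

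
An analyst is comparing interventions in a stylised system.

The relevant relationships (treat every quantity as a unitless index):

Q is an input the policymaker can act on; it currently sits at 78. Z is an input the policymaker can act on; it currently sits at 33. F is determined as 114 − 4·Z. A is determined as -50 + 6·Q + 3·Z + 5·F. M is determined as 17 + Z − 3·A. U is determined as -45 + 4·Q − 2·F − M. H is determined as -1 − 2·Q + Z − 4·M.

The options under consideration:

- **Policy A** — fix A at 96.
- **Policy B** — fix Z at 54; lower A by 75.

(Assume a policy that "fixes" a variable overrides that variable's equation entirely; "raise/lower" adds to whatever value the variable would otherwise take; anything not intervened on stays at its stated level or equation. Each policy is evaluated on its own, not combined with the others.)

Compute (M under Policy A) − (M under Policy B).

Policy A (A := 96):
  Q = 78
  Z = 33
  F = 114 − 4·33 = -18
  A = 96
  M = 17 + 33 − 3·96 = -238
Policy B (Z := 54, A − 75):
  Q = 78
  Z = 54
  F = 114 − 4·54 = -102
  A = -50 + 6·78 + 3·54 + 5·(-102) (−75 from intervention) = -5
  M = 17 + 54 − 3·(-5) = 86
M: -238 − 86 = -324

-324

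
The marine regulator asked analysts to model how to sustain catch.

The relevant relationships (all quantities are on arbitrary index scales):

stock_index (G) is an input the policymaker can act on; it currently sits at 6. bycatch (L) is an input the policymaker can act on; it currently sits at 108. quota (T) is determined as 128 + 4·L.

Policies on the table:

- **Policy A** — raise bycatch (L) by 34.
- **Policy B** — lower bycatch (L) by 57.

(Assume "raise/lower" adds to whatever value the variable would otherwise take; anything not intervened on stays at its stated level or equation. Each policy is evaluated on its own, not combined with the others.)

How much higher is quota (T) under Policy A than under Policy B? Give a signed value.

Policy A (L + 34):
  L = 108 + 34 = 142
  T = 128 + 4·142 = 696
Policy B (L − 57):
  L = 108 − 57 = 51
  T = 128 + 4·51 = 332
T: 696 − 332 = 364

364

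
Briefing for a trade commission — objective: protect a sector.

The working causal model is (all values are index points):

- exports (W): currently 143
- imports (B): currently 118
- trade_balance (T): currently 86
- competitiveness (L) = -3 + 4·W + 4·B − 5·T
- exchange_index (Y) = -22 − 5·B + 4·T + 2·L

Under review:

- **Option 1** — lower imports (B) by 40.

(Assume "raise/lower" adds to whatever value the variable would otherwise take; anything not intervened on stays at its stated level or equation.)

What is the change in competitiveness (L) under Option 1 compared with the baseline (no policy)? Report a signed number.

-160

Baseline:
  W = 143
  B = 118
  T = 86
  L = -3 + 4·143 + 4·118 − 5·86 = 611
Option 1 (B − 40):
  W = 143
  B = 118 − 40 = 78
  T = 86
  L = -3 + 4·143 + 4·78 − 5·86 = 451
Change in L: 451 − 611 = -160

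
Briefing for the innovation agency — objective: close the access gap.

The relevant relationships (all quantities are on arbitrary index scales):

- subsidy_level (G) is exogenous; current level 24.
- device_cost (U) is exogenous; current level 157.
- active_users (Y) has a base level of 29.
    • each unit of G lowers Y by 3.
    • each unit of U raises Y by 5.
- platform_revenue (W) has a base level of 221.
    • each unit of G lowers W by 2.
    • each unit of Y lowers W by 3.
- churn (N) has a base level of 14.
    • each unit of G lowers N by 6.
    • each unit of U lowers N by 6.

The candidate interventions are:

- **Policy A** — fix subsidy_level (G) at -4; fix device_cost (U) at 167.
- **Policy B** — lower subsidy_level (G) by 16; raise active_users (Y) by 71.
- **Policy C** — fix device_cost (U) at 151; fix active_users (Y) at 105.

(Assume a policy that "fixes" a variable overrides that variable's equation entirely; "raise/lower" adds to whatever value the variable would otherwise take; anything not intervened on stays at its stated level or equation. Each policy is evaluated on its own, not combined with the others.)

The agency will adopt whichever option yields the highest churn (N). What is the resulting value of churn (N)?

-964

Policy A (G := -4, U := 167):
  G = -4
  U = 167
  N = 14 − 6·(-4) − 6·167 = -964
Policy B (G − 16, Y + 71):
  G = 24 − 16 = 8
  U = 157
  N = 14 − 6·8 − 6·157 = -976
Policy C (U := 151, Y := 105):
  G = 24
  U = 151
  N = 14 − 6·24 − 6·151 = -1036
Comparing — Policy A: N=-964, Policy B: N=-976, Policy C: N=-1036. Highest is -964 (Policy A).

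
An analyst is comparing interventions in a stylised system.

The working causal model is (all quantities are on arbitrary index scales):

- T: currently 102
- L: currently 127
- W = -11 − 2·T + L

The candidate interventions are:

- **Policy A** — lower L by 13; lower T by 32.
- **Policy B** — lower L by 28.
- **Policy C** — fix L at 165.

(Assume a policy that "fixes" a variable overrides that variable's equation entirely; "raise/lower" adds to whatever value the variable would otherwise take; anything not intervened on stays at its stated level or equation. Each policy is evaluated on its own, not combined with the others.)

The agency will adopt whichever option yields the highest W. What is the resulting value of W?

Policy A (L − 13, T − 32):
  T = 102 − 32 = 70
  L = 127 − 13 = 114
  W = -11 − 2·70 + 114 = -37
Policy B (L − 28):
  T = 102
  L = 127 − 28 = 99
  W = -11 − 2·102 + 99 = -116
Policy C (L := 165):
  T = 102
  L = 165
  W = -11 − 2·102 + 165 = -50
Comparing — Policy A: W=-37, Policy B: W=-116, Policy C: W=-50. Highest is -37 (Policy A).

-37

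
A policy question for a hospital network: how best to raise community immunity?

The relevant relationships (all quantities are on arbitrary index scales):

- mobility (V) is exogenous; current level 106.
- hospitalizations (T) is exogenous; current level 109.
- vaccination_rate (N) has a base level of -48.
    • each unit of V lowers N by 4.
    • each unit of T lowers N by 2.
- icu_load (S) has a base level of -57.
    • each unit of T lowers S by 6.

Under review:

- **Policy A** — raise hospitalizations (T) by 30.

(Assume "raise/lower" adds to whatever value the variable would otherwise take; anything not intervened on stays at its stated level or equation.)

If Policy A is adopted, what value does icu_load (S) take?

-891

Policy A (T + 30):
  T = 109 + 30 = 139
  S = -57 − 6·139 = -891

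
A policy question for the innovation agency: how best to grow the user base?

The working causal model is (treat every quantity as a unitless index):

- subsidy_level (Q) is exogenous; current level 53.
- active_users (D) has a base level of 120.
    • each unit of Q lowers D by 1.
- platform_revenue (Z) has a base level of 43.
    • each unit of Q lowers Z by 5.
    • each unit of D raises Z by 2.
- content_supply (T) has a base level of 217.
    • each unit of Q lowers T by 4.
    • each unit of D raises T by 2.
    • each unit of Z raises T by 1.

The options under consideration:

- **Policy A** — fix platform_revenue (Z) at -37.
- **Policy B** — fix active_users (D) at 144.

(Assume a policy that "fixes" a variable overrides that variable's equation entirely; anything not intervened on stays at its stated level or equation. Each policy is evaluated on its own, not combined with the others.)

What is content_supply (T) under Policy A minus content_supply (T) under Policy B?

-257

Policy A (Z := -37):
  Q = 53
  D = 120 − 53 = 67
  Z = -37
  T = 217 − 4·53 + 2·67 + (-37) = 102
Policy B (D := 144):
  Q = 53
  D = 144
  Z = 43 − 5·53 + 2·144 = 66
  T = 217 − 4·53 + 2·144 + 66 = 359
T: 102 − 359 = -257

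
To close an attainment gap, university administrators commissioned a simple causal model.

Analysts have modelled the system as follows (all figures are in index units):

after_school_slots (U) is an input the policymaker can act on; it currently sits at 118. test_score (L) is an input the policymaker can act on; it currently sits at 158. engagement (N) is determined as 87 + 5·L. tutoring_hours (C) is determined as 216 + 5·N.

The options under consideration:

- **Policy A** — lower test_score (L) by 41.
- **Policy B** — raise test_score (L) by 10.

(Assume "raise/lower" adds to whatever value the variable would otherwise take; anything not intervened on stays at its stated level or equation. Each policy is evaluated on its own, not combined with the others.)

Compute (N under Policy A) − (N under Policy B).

Policy A (L − 41):
  L = 158 − 41 = 117
  N = 87 + 5·117 = 672
Policy B (L + 10):
  L = 158 + 10 = 168
  N = 87 + 5·168 = 927
N: 672 − 927 = -255

-255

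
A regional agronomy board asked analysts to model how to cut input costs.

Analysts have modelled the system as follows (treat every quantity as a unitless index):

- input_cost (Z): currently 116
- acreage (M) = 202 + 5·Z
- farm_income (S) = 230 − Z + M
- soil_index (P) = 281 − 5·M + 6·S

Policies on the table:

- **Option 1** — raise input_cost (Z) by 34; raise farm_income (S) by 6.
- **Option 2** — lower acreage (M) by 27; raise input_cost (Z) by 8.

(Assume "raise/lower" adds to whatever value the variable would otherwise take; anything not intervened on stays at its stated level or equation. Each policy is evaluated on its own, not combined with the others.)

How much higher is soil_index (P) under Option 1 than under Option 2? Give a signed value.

Option 1 (Z + 34, S + 6):
  Z = 116 + 34 = 150
  M = 202 + 5·150 = 952
  S = 230 − 150 + 952 (+6 from intervention) = 1038
  P = 281 − 5·952 + 6·1038 = 1749
Option 2 (M − 27, Z + 8):
  Z = 116 + 8 = 124
  M = 202 + 5·124 (−27 from intervention) = 795
  S = 230 − 124 + 795 = 901
  P = 281 − 5·795 + 6·901 = 1712
P: 1749 − 1712 = 37

37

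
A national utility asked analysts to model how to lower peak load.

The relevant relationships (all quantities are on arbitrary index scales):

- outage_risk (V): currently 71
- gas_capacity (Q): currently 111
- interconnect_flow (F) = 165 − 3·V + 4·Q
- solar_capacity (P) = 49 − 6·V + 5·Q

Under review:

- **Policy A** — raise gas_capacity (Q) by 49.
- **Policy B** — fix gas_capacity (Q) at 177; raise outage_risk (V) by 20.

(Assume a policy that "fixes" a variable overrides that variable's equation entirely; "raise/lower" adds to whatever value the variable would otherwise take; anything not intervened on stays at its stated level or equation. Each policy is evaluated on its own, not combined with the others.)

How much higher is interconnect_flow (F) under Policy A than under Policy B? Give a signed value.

Policy A (Q + 49):
  V = 71
  Q = 111 + 49 = 160
  F = 165 − 3·71 + 4·160 = 592
Policy B (Q := 177, V + 20):
  V = 71 + 20 = 91
  Q = 177
  F = 165 − 3·91 + 4·177 = 600
F: 592 − 600 = -8

-8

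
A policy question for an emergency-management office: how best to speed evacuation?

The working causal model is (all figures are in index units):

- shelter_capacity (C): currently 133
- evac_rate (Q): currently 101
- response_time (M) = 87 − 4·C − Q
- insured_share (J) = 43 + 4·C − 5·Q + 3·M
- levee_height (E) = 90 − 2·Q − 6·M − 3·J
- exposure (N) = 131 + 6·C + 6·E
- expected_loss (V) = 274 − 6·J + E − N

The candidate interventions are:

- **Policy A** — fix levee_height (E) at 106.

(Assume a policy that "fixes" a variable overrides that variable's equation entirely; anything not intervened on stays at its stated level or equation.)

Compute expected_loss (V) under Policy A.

Policy A (E := 106):
  C = 133
  Q = 101
  M = 87 − 4·133 − 101 = -546
  J = 43 + 4·133 − 5·101 + 3·(-546) = -1568
  E = 106
  N = 131 + 6·133 + 6·106 = 1565
  V = 274 − 6·(-1568) + 106 − 1565 = 8223

8223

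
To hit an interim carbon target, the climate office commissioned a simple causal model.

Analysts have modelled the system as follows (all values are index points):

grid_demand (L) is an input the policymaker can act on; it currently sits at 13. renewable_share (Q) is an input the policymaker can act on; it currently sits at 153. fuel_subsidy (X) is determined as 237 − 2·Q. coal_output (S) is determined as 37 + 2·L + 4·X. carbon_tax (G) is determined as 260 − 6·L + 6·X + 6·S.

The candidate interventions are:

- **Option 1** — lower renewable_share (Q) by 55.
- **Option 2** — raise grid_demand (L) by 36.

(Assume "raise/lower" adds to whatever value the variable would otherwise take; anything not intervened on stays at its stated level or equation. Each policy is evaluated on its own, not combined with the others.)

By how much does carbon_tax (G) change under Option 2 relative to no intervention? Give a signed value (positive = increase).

216

Baseline:
  L = 13
  Q = 153
  X = 237 − 2·153 = -69
  S = 37 + 2·13 + 4·(-69) = -213
  G = 260 − 6·13 + 6·(-69) + 6·(-213) = -1510
Option 2 (L + 36):
  L = 13 + 36 = 49
  Q = 153
  X = 237 − 2·153 = -69
  S = 37 + 2·49 + 4·(-69) = -141
  G = 260 − 6·49 + 6·(-69) + 6·(-141) = -1294
Change in G: -1294 − (-1510) = 216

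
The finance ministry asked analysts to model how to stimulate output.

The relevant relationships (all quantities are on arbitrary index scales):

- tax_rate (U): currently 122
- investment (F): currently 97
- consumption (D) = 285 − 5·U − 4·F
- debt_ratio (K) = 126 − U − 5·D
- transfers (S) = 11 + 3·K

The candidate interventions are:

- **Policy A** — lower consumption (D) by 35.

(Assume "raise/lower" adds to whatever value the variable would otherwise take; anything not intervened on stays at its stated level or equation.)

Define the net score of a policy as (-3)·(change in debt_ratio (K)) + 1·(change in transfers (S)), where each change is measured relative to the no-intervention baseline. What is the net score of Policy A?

Baseline:
  U = 122
  F = 97
  D = 285 − 5·122 − 4·97 = -713
  K = 126 − 122 − 5·(-713) = 3569
  S = 11 + 3·3569 = 10718
Policy A (D − 35):
  U = 122
  F = 97
  D = 285 − 5·122 − 4·97 (−35 from intervention) = -748
  K = 126 − 122 − 5·(-748) = 3744
  S = 11 + 3·3744 = 11243
ΔK = 3744 − 3569 = 175; ΔS = 11243 − 10718 = 525
Score = (-3)·175 + 1·525 = 0

0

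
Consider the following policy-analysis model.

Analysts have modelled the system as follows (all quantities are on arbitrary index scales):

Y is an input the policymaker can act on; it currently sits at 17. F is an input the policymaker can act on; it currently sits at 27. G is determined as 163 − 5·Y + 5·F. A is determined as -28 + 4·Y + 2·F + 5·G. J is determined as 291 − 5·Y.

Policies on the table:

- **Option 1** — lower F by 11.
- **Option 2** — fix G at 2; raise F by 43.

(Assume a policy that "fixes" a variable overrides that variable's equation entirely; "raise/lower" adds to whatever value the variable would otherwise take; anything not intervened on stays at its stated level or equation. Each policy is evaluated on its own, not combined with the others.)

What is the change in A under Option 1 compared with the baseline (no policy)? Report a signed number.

-297

Baseline:
  Y = 17
  F = 27
  G = 163 − 5·17 + 5·27 = 213
  A = -28 + 4·17 + 2·27 + 5·213 = 1159
Option 1 (F − 11):
  Y = 17
  F = 27 − 11 = 16
  G = 163 − 5·17 + 5·16 = 158
  A = -28 + 4·17 + 2·16 + 5·158 = 862
Change in A: 862 − 1159 = -297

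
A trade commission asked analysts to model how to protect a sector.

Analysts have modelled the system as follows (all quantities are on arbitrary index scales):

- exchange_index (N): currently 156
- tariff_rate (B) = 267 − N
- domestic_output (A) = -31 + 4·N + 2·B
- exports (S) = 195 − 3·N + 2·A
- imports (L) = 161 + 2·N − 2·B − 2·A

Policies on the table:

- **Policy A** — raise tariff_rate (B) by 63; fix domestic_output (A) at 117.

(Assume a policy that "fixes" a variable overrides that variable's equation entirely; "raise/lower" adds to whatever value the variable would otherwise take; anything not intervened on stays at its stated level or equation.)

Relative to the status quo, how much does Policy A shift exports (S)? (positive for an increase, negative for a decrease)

Baseline:
  N = 156
  B = 267 − 156 = 111
  A = -31 + 4·156 + 2·111 = 815
  S = 195 − 3·156 + 2·815 = 1357
Policy A (B + 63, A := 117):
  N = 156
  B = 267 − 156 (+63 from intervention) = 174
  A = 117
  S = 195 − 3·156 + 2·117 = -39
Change in S: -39 − 1357 = -1396

-1396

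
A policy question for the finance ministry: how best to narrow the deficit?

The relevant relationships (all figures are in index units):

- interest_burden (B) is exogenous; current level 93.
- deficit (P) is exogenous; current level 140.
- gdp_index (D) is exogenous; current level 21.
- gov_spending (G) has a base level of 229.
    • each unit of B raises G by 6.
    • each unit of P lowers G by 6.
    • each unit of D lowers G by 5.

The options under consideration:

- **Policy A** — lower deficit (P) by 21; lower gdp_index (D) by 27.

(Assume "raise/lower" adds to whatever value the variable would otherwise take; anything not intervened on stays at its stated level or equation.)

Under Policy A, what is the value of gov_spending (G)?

Policy A (P − 21, D − 27):
  B = 93
  P = 140 − 21 = 119
  D = 21 − 27 = -6
  G = 229 + 6·93 − 6·119 − 5·(-6) = 103

103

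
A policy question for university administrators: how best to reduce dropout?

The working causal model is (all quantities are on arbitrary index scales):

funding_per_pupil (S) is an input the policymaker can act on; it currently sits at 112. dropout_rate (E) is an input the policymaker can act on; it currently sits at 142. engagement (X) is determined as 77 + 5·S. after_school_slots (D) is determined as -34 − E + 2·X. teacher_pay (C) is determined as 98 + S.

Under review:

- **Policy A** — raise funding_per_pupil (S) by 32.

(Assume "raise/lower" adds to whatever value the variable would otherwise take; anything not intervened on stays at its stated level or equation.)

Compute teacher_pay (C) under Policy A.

Policy A (S + 32):
  S = 112 + 32 = 144
  C = 98 + 144 = 242

242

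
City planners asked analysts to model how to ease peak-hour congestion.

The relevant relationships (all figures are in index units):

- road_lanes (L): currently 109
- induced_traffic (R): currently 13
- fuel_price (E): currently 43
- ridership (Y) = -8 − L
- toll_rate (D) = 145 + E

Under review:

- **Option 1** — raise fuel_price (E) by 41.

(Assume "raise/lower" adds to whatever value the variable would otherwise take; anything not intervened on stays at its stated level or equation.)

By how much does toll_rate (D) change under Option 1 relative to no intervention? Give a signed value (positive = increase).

41

Baseline:
  E = 43
  D = 145 + 43 = 188
Option 1 (E + 41):
  E = 43 + 41 = 84
  D = 145 + 84 = 229
Change in D: 229 − 188 = 41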